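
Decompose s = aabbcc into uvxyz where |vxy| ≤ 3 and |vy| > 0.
u='aa', v='b', x='b', y='c', z='c'

For s = aabbcc with pumping length p = 3:

One valid decomposition:
- u = 'aa'
- v = 'b'
- x = 'b'
- y = 'c'
- z = 'c'

Verification:
- uvxyz = 'aa' + 'b' + 'b' + 'c' + 'c' = aabbcc ✓
- |vxy| = |'bbc'| = 3 ≤ 3 ✓
- |vy| = |'bc'| = 2 > 0 ✓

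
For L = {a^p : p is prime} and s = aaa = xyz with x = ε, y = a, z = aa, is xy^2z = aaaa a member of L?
No

xy²z = ε · aa · aa = aaaa.
aaaa has length 4 = 2 × 2, which is not prime, so it is not in L.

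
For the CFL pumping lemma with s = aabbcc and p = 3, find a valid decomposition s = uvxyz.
u='aa', v='b', x='b', y='c', z='c'

For s = aabbcc with pumping length p = 3:

One valid decomposition:
- u = 'aa'
- v = 'b'
- x = 'b'
- y = 'c'
- z = 'c'

Verification:
- uvxyz = 'aa' + 'b' + 'b' + 'c' + 'c' = aabbcc ✓
- |vxy| = |'bbc'| = 3 ≤ 3 ✓
- |vy| = |'bc'| = 2 > 0 ✓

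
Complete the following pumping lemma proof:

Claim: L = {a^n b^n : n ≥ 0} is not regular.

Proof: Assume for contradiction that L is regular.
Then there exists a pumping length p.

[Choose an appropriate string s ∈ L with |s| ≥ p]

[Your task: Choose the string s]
s = a^p b^p

This string is in L (has equal a's and b's) and has length 2p ≥ p.
Any decomposition xyz with |xy| ≤ p means y consists only of a's,
so pumping will unbalance the counts.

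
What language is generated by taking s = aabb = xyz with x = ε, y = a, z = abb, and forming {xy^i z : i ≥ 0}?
{xy^i z : i ≥ 0} = {a^(i+1) b^2 : i ≥ 0} = {abb, aabb, aaabb, ...}

With x = ε, y = a, z = abb: Starting with aabb and pumping the first 'a' (z = abb keeps the second 'a'), we get strings with i+1 a's followed by 2 b's for i = 0, 1, 2, ...; note bb is not produced because z always contributes one a.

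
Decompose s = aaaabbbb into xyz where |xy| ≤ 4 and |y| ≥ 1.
x = '', y = 'aaaa', z = 'bbbb'

For s = aaaabbbb and p = 4, one valid decomposition is:
- x = '' (length 0)
- y = 'aaaa' (length 4)
- z = 'bbbb' (length 4)

Verification:
- xyz = '' + 'aaaa' + 'bbbb' = aaaabbbb ✓
- |xy| = 4 ≤ 4 ✓
- |y| = 4 > 0 ✓

All pumping lemma constraints are satisfied.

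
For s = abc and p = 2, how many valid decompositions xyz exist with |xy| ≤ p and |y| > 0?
3

For s = 'abc' with pumping length p = 2:

Constraints: |xy| ≤ 2, |y| > 0

Valid decompositions (|xy| ≤ p, |y| ≥ 1):
  • x='', y='a', z='bc'
  • x='a', y='b', z='c'
  • x='', y='ab', z='c'

Total count: 3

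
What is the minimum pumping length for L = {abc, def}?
p = 4

For a finite language L, the pumping lemma holds vacuously if p > max|s| for s ∈ L.

The longest string in L = {abc, def} has length 3.
If p = 4, then no string s ∈ L has |s| ≥ p, so the condition is vacuously true.

The minimum pumping length is p = 4.

Why no smaller p works: for any p ≤ 3, the longest string s ∈ L has |s| = 3 ≥ p, so it would
have to be pumpable; but pumping up (i = 2, 3, ...) produces ever longer strings, which cannot all lie in the
finite language L. So the pumping property fails for every p ≤ 3.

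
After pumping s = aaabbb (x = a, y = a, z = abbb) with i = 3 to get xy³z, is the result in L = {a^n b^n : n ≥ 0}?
No

xy³z = a · aaa · abbb = aaaaabbb.
aaaaabbb has 5 a's and 3 b's; 5 ≠ 3, so it is not in L.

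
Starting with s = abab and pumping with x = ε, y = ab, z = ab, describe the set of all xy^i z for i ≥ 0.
{xy^i z : i ≥ 0} = {(ab)^(i+1) : i ≥ 0} = {ab, abab, ababab, ...}

With x = ε, y = ab, z = ab: Pumping 'ab' gives strings of alternating a's and b's.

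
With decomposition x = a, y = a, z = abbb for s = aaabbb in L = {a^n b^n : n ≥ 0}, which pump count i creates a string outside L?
i = 0

xy⁰z = a · ε · abbb = aabbb; aabbb has 2 a's and 3 b's; 2 ≠ 3, so it is not in L.
(Other choices also work, e.g. i = 2, 3; only i = 1 is guaranteed to stay in L since xy¹z = s.)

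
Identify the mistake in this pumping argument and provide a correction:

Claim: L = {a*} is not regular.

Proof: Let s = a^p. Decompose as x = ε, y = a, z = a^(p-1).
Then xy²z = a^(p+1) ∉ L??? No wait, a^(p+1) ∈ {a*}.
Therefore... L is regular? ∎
Error: The proof attempts to show a*  is not regular, but a* IS regular!

Correction: a* is a regular language (recognized by a simple DFA with one accepting state and self-loop on 'a'). The pumping lemma can only prove non-regularity, not regularity. For regular languages, pumping always works.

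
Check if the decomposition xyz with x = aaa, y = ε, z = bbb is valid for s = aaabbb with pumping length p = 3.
Violated: |y| > 0

The decomposition x = aaa, y = ε, z = bbb for s = aaabbb with p = 3
violates the constraint: |y| > 0

|y| = 0, but the pumping lemma requires |y| > 0 (y must be non-empty).

Pumping lemma constraints:
1. xyz = s (decomposition is valid)
2. |xy| ≤ p
3. |y| > 0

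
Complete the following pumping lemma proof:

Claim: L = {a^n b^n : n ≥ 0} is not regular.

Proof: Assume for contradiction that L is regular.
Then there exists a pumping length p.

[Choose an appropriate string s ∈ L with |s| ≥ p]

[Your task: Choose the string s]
s = a^p b^p

This string is in L (has equal a's and b's) and has length 2p ≥ p.
Any decomposition xyz with |xy| ≤ p means y consists only of a's,
so pumping will unbalance the counts.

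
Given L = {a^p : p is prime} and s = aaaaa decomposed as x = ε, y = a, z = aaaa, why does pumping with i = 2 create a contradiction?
xy²z = aaaaaa ∉ L

Pumping with i = 2 replaces y = a by y² = aa:
- Original: s = xyz = aaaaa; aaaaa has length 5, which is prime, so it is in L
- Pumped: xy²z = ε · aa · aaaa = aaaaaa
- aaaaaa has length 6 = 2 × 3, which is not prime, so it is not in L

The pumping lemma would require xy²z ∈ L, so this decomposition yields a contradiction.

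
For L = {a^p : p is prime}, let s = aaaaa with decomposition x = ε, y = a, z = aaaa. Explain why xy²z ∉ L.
xy²z = aaaaaa ∉ L

Pumping with i = 2 replaces y = a by y² = aa:
- Original: s = xyz = aaaaa; aaaaa has length 5, which is prime, so it is in L
- Pumped: xy²z = ε · aa · aaaa = aaaaaa
- aaaaaa has length 6 = 2 × 3, which is not prime, so it is not in L

The pumping lemma would require xy²z ∈ L, so this decomposition yields a contradiction.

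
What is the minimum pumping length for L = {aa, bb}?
p = 3

For a finite language L, the pumping lemma holds vacuously if p > max|s| for s ∈ L.

The longest string in L = {aa, bb} has length 2.
If p = 3, then no string s ∈ L has |s| ≥ p, so the condition is vacuously true.

The minimum pumping length is p = 3.

Why no smaller p works: for any p ≤ 2, the longest string s ∈ L has |s| = 2 ≥ p, so it would
have to be pumpable; but pumping up (i = 2, 3, ...) produces ever longer strings, which cannot all lie in the
finite language L. So the pumping property fails for every p ≤ 2.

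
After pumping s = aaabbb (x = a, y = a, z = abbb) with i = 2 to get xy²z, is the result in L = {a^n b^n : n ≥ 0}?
No

xy²z = a · aa · abbb = aaaabbb.
aaaabbb has 4 a's and 3 b's; 4 ≠ 3, so it is not in L.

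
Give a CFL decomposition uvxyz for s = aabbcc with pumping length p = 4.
u='a', v='a', x='bb', y='c', z='c'

For s = aabbcc with pumping length p = 4:

One valid decomposition:
- u = 'a'
- v = 'a'
- x = 'bb'
- y = 'c'
- z = 'c'

Verification:
- uvxyz = 'a' + 'a' + 'bb' + 'c' + 'c' = aabbcc ✓
- |vxy| = |'abbc'| = 4 ≤ 4 ✓
- |vy| = |'ac'| = 2 > 0 ✓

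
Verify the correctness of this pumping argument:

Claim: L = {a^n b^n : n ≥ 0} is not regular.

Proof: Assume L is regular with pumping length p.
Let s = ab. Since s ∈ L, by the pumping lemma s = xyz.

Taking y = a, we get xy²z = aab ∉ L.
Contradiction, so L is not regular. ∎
The proof is INCORRECT.

Error: The string s = ab may be shorter than p.
The pumping lemma only applies to strings with |s| ≥ p, and p is not under our control.
We must choose s in terms of p, e.g. s = a^p b^p, to ensure |s| ≥ p.
(The proof also fixes one particular y; a valid argument must handle every decomposition with |xy| ≤ p and |y| ≥ 1 — for s = a^p b^p this forces y = a^k, and then xy²z = a^(p+k) b^p ∉ L.)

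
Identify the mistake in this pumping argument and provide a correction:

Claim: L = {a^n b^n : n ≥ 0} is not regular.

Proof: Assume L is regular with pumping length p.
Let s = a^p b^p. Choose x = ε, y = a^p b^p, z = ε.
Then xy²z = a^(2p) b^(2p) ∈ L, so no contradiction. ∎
Error: The decomposition violates |xy| ≤ p. With y = a^p b^p, |xy| = |y| = 2p > p. (The proof also miscomputes xy²z, which would be a^p b^p a^p b^p rather than a^(2p) b^(2p), and it wrongly treats one harmless decomposition as settling the matter — the prover does not get to choose the decomposition.)

Correction: The pumping lemma requires |xy| ≤ p, and the argument must handle every decomposition satisfying |xy| ≤ p, |y| ≥ 1. Since s starts with p a's, any such y consists only of a's, say y = a^k with k ≥ 1. Then xy²z = a^(p+k) b^p has unequal numbers of a's and b's, so xy²z ∉ L — the required contradiction.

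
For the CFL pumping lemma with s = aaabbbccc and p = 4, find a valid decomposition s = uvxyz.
u='aa', v='a', x='bb', y='b', z='ccc'

For s = aaabbbccc with pumping length p = 4:

One valid decomposition:
- u = 'aa'
- v = 'a'
- x = 'bb'
- y = 'b'
- z = 'ccc'

Verification:
- uvxyz = 'aa' + 'a' + 'bb' + 'b' + 'ccc' = aaabbbccc ✓
- |vxy| = |'abbb'| = 4 ≤ 4 ✓
- |vy| = |'ab'| = 2 > 0 ✓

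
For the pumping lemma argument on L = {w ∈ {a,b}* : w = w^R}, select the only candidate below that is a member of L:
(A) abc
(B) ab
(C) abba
(C) abba

The pumping lemma is applied to a string s that lies in L, so first check membership of each option:
- (A) abc reversed is cba ≠ abc, so it is not a palindrome and is not in L ✗
- (B) ab reversed is ba ≠ ab, so it is not a palindrome and is not in L ✗
- (C) abba reversed is abba, the same string, so it is a palindrome and is in L ✓

Only (C) abba is in L, so it is the only candidate that could play the role of s.
(In a complete proof one picks s in terms of the pumping length p so that |s| ≥ p is guaranteed; a fixed string like abba illustrates the shape of such an s.)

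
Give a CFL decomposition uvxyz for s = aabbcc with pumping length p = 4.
u='a', v='a', x='bb', y='c', z='c'

For s = aabbcc with pumping length p = 4:

One valid decomposition:
- u = 'a'
- v = 'a'
- x = 'bb'
- y = 'c'
- z = 'c'

Verification:
- uvxyz = 'a' + 'a' + 'bb' + 'c' + 'c' = aabbcc ✓
- |vxy| = |'abbc'| = 4 ≤ 4 ✓
- |vy| = |'ac'| = 2 > 0 ✓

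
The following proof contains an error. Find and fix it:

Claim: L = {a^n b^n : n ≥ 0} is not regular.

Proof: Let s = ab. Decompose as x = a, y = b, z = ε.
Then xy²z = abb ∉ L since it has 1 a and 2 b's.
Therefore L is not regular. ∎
Error: The string s = ab might be shorter than the pumping length p.

Correction: Choose s = a^p b^p to ensure |s| ≥ p. Also, the decomposition is wrong: with |xy| ≤ p, y cannot include b's when s starts with p a's.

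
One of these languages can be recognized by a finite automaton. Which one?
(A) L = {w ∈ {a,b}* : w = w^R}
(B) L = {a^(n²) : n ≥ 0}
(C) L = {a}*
(C) {a}*

(C) L = {a}* is regular.

This can be recognized by a finite automaton (DFA/NFA).
Regular expressions like {a}* define regular languages.

The other choices are not regular:
- {w ∈ {a,b}* : w = w^R}: After pumping, the string is no longer symmetric
- {a^(n²) : n ≥ 0}: After pumping, length is no longer a perfect square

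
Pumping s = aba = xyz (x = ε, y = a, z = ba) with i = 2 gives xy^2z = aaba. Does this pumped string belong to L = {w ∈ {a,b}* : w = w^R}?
No

xy²z = ε · aa · ba = aaba.
aaba reversed is abaa ≠ aaba, so it is not a palindrome and is not in L.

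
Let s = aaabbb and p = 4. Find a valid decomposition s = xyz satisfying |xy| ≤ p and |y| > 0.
x = '', y = 'aaa', z = 'bbb'

For s = aaabbb and p = 4, one valid decomposition is:
- x = '' (length 0)
- y = 'aaa' (length 3)
- z = 'bbb' (length 3)

Verification:
- xyz = '' + 'aaa' + 'bbb' = aaabbb ✓
- |xy| = 3 ≤ 4 ✓
- |y| = 3 > 0 ✓

All pumping lemma constraints are satisfied.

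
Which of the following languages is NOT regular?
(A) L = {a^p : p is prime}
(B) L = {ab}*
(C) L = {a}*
(A) {a^p : p is prime}

(A) L = {a^p : p is prime} is NOT regular.

The pumping lemma can be used to prove this:
After pumping, the length becomes composite

The other languages are regular because they can be recognized by finite automata.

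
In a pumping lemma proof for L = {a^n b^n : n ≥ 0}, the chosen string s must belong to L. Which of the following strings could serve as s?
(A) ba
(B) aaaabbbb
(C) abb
(B) aaaabbbb

The pumping lemma is applied to a string s that lies in L, so first check membership of each option:
- (A) ba has an a after a b, so it is not of the form a^n b^n and is not in L ✗
- (B) aaaabbbb = a^4 b^4 has equal counts (4 = 4), so it is in L ✓
- (C) abb has 1 a's and 2 b's; 1 ≠ 2, so it is not in L ✗

Only (B) aaaabbbb is in L, so it is the only candidate that could play the role of s.
(In a complete proof one picks s in terms of the pumping length p so that |s| ≥ p is guaranteed; a fixed string like aaaabbbb illustrates the shape of such an s.)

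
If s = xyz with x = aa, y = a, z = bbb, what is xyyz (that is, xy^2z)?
aaaabbb

Given x = 'aa', y = 'a', z = 'bbb' and i = 2:

xy^2z = x + y·y·...·y (2 times) + z
       = 'aa' + 'a'^2 + 'bbb'
       = 'aa' + 'aa' + 'bbb'
       = 'aaaabbb'

The pumped string is 'aaaabbb' with length 7.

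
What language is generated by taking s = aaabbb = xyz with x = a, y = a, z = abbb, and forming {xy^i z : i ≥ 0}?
{xy^i z : i ≥ 0} = {a^(2+i) b^3 : i ≥ 0} = {aabbb, aaabbb, aaaabbb, ...}

With x = a, y = a, z = abbb: Starting with aaabbb and pumping the second 'a', we get strings with 2+i a's followed by 3 b's for i = 0, 1, 2, ...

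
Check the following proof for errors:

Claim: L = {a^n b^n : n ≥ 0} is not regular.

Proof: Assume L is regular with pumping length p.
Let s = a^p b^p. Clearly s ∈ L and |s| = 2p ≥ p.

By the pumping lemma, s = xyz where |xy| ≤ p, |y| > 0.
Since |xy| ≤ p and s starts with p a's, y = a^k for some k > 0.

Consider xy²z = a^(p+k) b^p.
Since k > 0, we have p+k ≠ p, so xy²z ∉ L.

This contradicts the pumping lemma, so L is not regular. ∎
The proof is correct.

This proof is valid because:
1. The string s = a^p b^p is correctly in L
2. The decomposition analysis is correct: y must consist only of a's
3. The contradiction is valid: pumping increases a's but not b's
4. The conclusion follows logically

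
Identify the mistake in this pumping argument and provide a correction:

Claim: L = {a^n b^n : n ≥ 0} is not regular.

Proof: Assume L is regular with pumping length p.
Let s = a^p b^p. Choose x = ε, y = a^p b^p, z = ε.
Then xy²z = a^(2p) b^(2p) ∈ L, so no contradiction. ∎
Error: The decomposition violates |xy| ≤ p. With y = a^p b^p, |xy| = |y| = 2p > p. (The proof also miscomputes xy²z, which would be a^p b^p a^p b^p rather than a^(2p) b^(2p), and it wrongly treats one harmless decomposition as settling the matter — the prover does not get to choose the decomposition.)

Correction: The pumping lemma requires |xy| ≤ p, and the argument must handle every decomposition satisfying |xy| ≤ p, |y| ≥ 1. Since s starts with p a's, any such y consists only of a's, say y = a^k with k ≥ 1. Then xy²z = a^(p+k) b^p has unequal numbers of a's and b's, so xy²z ∉ L — the required contradiction.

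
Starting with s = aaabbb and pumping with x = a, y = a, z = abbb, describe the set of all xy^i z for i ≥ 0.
{xy^i z : i ≥ 0} = {a^(2+i) b^3 : i ≥ 0} = {aabbb, aaabbb, aaaabbb, ...}

With x = a, y = a, z = abbb: Starting with aaabbb and pumping the second 'a', we get strings with 2+i a's followed by 3 b's for i = 0, 1, 2, ...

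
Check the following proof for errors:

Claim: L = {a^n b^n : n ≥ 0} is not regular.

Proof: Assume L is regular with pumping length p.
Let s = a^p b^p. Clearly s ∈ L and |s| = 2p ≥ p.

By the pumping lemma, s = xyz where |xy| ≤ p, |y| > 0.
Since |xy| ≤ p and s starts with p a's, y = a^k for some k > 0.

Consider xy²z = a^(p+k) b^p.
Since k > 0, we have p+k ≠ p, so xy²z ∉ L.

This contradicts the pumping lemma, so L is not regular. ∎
The proof is correct.

This proof is valid because:
1. The string s = a^p b^p is correctly in L
2. The decomposition analysis is correct: y must consist only of a's
3. The contradiction is valid: pumping increases a's but not b's
4. The conclusion follows logically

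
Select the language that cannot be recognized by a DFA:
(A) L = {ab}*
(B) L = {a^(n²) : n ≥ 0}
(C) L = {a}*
(B) {a^(n²) : n ≥ 0}

(B) L = {a^(n²) : n ≥ 0} is NOT regular.

The pumping lemma can be used to prove this:
After pumping, length is no longer a perfect square

The other languages are regular because they can be recognized by finite automata.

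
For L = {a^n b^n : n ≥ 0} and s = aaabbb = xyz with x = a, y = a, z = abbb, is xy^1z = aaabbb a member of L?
Yes

xy¹z = a · a · abbb = aaabbb.
aaabbb = a^3 b^3 has equal counts (3 = 3), so it is in L.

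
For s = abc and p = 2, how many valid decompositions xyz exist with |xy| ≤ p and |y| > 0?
3

For s = 'abc' with pumping length p = 2:

Constraints: |xy| ≤ 2, |y| > 0

Valid decompositions (|xy| ≤ p, |y| ≥ 1):
  • x='', y='a', z='bc'
  • x='a', y='b', z='c'
  • x='', y='ab', z='c'

Total count: 3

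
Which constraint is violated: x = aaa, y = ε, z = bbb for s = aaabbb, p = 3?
Violated: |y| > 0

The decomposition x = aaa, y = ε, z = bbb for s = aaabbb with p = 3
violates the constraint: |y| > 0

|y| = 0, but the pumping lemma requires |y| > 0 (y must be non-empty).

Pumping lemma constraints:
1. xyz = s (decomposition is valid)
2. |xy| ≤ p
3. |y| > 0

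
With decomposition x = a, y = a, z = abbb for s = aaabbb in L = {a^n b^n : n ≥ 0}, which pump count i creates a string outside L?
i = 0

xy⁰z = a · ε · abbb = aabbb; aabbb has 2 a's and 3 b's; 2 ≠ 3, so it is not in L.
(Other choices also work, e.g. i = 2, 3; only i = 1 is guaranteed to stay in L since xy¹z = s.)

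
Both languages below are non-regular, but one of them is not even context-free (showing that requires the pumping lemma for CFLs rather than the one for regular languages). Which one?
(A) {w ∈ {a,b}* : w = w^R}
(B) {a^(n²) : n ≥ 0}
(B) {a^(n²) : n ≥ 0}

(B) {a^(n²) : n ≥ 0} requires the CFL pumping lemma.

- {w ∈ {a,b}* : w = w^R} is context-free (but not regular)
  • Can be shown non-regular with the regular pumping lemma
  • After pumping, the string is no longer symmetric

- {a^(n²) : n ≥ 0} is NOT context-free
  • Requires the CFL pumping lemma to prove
  • Gaps between squares grow unboundedly

The CFL pumping lemma is "stronger" in that it can prove non-membership
in the larger class of context-free languages.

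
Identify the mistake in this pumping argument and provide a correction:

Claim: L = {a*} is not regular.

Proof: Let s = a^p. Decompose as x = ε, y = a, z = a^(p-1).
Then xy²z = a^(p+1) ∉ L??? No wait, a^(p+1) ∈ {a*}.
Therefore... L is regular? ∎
Error: The proof attempts to show a*  is not regular, but a* IS regular!

Correction: a* is a regular language (recognized by a simple DFA with one accepting state and self-loop on 'a'). The pumping lemma can only prove non-regularity, not regularity. For regular languages, pumping always works.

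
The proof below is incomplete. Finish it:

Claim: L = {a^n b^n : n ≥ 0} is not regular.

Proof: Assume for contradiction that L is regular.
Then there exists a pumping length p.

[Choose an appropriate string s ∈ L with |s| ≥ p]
s = a^p b^p

This string is in L (has equal a's and b's) and has length 2p ≥ p.
Any decomposition xyz with |xy| ≤ p means y consists only of a's,
so pumping will unbalance the counts.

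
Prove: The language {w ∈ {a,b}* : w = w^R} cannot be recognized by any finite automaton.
Assume for contradiction that L is regular, and let p ≥ 1 be the pumping length given by the pumping lemma.
Choose s = a^p b a^p. Then s ∈ L (it reads the same in both directions) and |s| = 2p + 1 ≥ p.
By the pumping lemma, s = xyz for some x, y, z with |xy| ≤ p, |y| ≥ 1, and xy^i z ∈ L for every i ≥ 0.
Since |xy| ≤ p and the first p symbols of s are all a's, y = a^k for some k with 1 ≤ k ≤ p.

Take i = 2: xy²z = a^(p + k) b a^p.
Its reversal is a^p b a^(p + k). These differ because the block of a's before the unique b has length p + k in one and p in the other, and p + k ≠ p since k ≥ 1. So xy²z is not a palindrome, i.e. xy²z ∉ L.

This contradicts the pumping lemma, which requires xy^i z ∈ L for all i ≥ 0.
Hence L = {w ∈ {a,b}* : w = w^R} is not regular. ∎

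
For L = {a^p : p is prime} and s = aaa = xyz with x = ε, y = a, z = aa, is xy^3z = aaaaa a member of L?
Yes

xy³z = ε · aaa · aa = aaaaa.
aaaaa has length 5, which is prime, so it is in L.
(A single pumped string landing in L is not a contradiction by itself; a non-regularity proof needs some i for which xy^i z ∉ L, for every admissible decomposition.)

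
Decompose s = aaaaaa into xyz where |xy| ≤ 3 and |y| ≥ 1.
x = 'a', y = 'a', z = 'aaaa'

For s = aaaaaa and p = 3, one valid decomposition is:
- x = 'a' (length 1)
- y = 'a' (length 1)
- z = 'aaaa' (length 4)

Verification:
- xyz = 'a' + 'a' + 'aaaa' = aaaaaa ✓
- |xy| = 2 ≤ 3 ✓
- |y| = 1 > 0 ✓

All pumping lemma constraints are satisfied.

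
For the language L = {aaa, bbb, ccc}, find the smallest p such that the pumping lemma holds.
p = 4

For a finite language L, the pumping lemma holds vacuously if p > max|s| for s ∈ L.

The longest string in L = {aaa, bbb, ccc} has length 3.
If p = 4, then no string s ∈ L has |s| ≥ p, so the condition is vacuously true.

The minimum pumping length is p = 4.

Why no smaller p works: for any p ≤ 3, the longest string s ∈ L has |s| = 3 ≥ p, so it would
have to be pumpable; but pumping up (i = 2, 3, ...) produces ever longer strings, which cannot all lie in the
finite language L. So the pumping property fails for every p ≤ 3.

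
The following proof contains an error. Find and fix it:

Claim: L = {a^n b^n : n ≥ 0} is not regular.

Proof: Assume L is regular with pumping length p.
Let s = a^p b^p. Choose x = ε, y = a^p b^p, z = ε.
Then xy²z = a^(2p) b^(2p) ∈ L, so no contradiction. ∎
Error: The decomposition violates |xy| ≤ p. With y = a^p b^p, |xy| = |y| = 2p > p. (The proof also miscomputes xy²z, which would be a^p b^p a^p b^p rather than a^(2p) b^(2p), and it wrongly treats one harmless decomposition as settling the matter — the prover does not get to choose the decomposition.)

Correction: The pumping lemma requires |xy| ≤ p, and the argument must handle every decomposition satisfying |xy| ≤ p, |y| ≥ 1. Since s starts with p a's, any such y consists only of a's, say y = a^k with k ≥ 1. Then xy²z = a^(p+k) b^p has unequal numbers of a's and b's, so xy²z ∉ L — the required contradiction.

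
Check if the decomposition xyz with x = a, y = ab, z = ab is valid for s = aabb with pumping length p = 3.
Violated: xyz = s

The decomposition x = a, y = ab, z = ab for s = aabb with p = 3
violates the constraint: xyz = s

xyz = 'a' + 'ab' + 'ab' = 'aabab' ≠ 'aabb' = s. The decomposition doesn't reconstruct s.

Pumping lemma constraints:
1. xyz = s (decomposition is valid)
2. |xy| ≤ p
3. |y| > 0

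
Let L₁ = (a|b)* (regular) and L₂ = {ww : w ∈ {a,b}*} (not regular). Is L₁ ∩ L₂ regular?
No — L₁ ∩ L₂ is not regular.

(a|b)* is all strings over {a,b}, so L₁ ∩ L₂ = {ww : w ∈ {a,b}*} = L₂ itself, which is not regular (pump s = a^p b a^p b).

Note that the bare facts "L₁ regular, L₂ non-regular" do not settle the question by themselves: the closure of regular languages under ∪, ∩, complement and difference applies only when BOTH operands are regular. With a non-regular operand the result can come out regular or non-regular depending on the specific languages, so one has to work out L₁ ∩ L₂ for this particular pair, as above.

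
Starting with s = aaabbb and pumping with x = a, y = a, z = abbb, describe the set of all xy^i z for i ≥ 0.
{xy^i z : i ≥ 0} = {a^(2+i) b^3 : i ≥ 0} = {aabbb, aaabbb, aaaabbb, ...}

With x = a, y = a, z = abbb: Starting with aaabbb and pumping the second 'a', we get strings with 2+i a's followed by 3 b's for i = 0, 1, 2, ...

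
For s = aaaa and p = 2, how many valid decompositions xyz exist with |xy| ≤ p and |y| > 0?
3

For s = 'aaaa' with pumping length p = 2:

Constraints: |xy| ≤ 2, |y| > 0

Valid decompositions (|xy| ≤ p, |y| ≥ 1):
  • x='', y='a', z='aaa'
  • x='a', y='a', z='aa'
  • x='', y='aa', z='aa'

Total count: 3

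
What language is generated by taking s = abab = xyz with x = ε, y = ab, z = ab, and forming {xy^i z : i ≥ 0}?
{xy^i z : i ≥ 0} = {(ab)^(i+1) : i ≥ 0} = {ab, abab, ababab, ...}

With x = ε, y = ab, z = ab: Pumping 'ab' gives strings of alternating a's and b's.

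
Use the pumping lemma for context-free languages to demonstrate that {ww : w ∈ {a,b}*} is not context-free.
Assume for contradiction that L is context-free, and let p ≥ 1 be the pumping length given by the pumping lemma for CFLs.
Choose s = a^p b^p a^p b^p. Then s ∈ L (take w = a^p b^p) and |s| = 4p ≥ p.
By the CFL pumping lemma, s = uvxyz for some u, v, x, y, z with |vxy| ≤ p, |vy| ≥ 1, and uv^i xy^i z ∈ L for every i ≥ 0.

Write s as four blocks A₁ B₁ A₂ B₂ with A₁ = A₂ = a^p and B₁ = B₂ = b^p. Since |vxy| ≤ p, the window vxy lies inside at most two adjacent blocks. Take i = 0 and let t = uxz, so |t| = 4p − |vy| with 1 ≤ |vy| ≤ p. If |t| is odd, t ∉ L immediately, so assume |vy| is even (hence |vy| ≥ 2) and |t|/2 = 2p − |vy|/2, which satisfies p ≤ |t|/2 ≤ 2p − 1.

Case 1 (vxy inside A₁B₁): t = a^(p−j) b^(p−l) a^p b^p with j + l = |vy|. The second half of t has length < 2p, so it is a suffix of the trailing a^p b^p and ends in b; the first half is a^(p−j) b^(p−l) a^((j+l)/2), which ends in a because (j+l)/2 ≥ 1. The halves differ, so t ∉ L.

Case 2 (vxy inside B₁A₂, straddling the middle): t = a^p b^(p−j) a^(p−l) b^p with j + l = |vy|. If t = ww, then w is a prefix of t of length ≥ p, so w begins with a^p; and w is a suffix of t of length ≥ p, so w ends with b^p. That forces |w| ≥ 2p, contradicting |w| = |t|/2 ≤ 2p − 1. So t ∉ L.

Case 3 (vxy inside A₂B₂): t = a^p b^p a^(p−j) b^(p−l) with j + l = |vy|. The first half of t is a prefix of a^p b^p, so it begins with a; the second half is b^((j+l)/2) a^(p−j) b^(p−l), which begins with b. The halves differ, so t ∉ L.

In every case uv⁰xy⁰z = uxz ∉ L.

This contradicts the CFL pumping lemma, which requires uv^i xy^i z ∈ L for all i ≥ 0.
Hence L = {ww : w ∈ {a,b}*} is not context-free. ∎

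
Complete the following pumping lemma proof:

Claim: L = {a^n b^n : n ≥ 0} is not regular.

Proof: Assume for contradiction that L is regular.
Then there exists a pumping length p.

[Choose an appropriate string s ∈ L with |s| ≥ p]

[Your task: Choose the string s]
s = a^p b^p

This string is in L (has equal a's and b's) and has length 2p ≥ p.
Any decomposition xyz with |xy| ≤ p means y consists only of a's,
so pumping will unbalance the counts.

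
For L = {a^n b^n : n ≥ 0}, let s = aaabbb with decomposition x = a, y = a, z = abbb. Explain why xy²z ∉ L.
xy²z = aaaabbb ∉ L

Pumping with i = 2 replaces y = a by y² = aa:
- Original: s = xyz = aaabbb; aaabbb = a^3 b^3 has equal counts (3 = 3), so it is in L
- Pumped: xy²z = a · aa · abbb = aaaabbb
- aaaabbb has 4 a's and 3 b's; 4 ≠ 3, so it is not in L

The pumping lemma would require xy²z ∈ L, so this decomposition yields a contradiction.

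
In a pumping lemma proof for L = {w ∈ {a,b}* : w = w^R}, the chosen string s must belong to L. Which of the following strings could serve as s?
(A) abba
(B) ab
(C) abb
(A) abba

The pumping lemma is applied to a string s that lies in L, so first check membership of each option:
- (A) abba reversed is abba, the same string, so it is a palindrome and is in L ✓
- (B) ab reversed is ba ≠ ab, so it is not a palindrome and is not in L ✗
- (C) abb reversed is bba ≠ abb, so it is not a palindrome and is not in L ✗

Only (A) abba is in L, so it is the only candidate that could play the role of s.
(In a complete proof one picks s in terms of the pumping length p so that |s| ≥ p is guaranteed; a fixed string like abba illustrates the shape of such an s.)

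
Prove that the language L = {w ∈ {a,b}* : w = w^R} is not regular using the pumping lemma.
Assume for contradiction that L is regular, and let p ≥ 1 be the pumping length given by the pumping lemma.
Choose s = a^p b a^p. Then s ∈ L (it reads the same in both directions) and |s| = 2p + 1 ≥ p.
By the pumping lemma, s = xyz for some x, y, z with |xy| ≤ p, |y| ≥ 1, and xy^i z ∈ L for every i ≥ 0.
Since |xy| ≤ p and the first p symbols of s are all a's, y = a^k for some k with 1 ≤ k ≤ p.

Take i = 2: xy²z = a^(p + k) b a^p.
Its reversal is a^p b a^(p + k). These differ because the block of a's before the unique b has length p + k in one and p in the other, and p + k ≠ p since k ≥ 1. So xy²z is not a palindrome, i.e. xy²z ∉ L.

This contradicts the pumping lemma, which requires xy^i z ∈ L for all i ≥ 0.
Hence L = {w ∈ {a,b}* : w = w^R} is not regular. ∎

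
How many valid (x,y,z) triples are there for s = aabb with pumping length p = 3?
6

For s = 'aabb' with pumping length p = 3:

Constraints: |xy| ≤ 3, |y| > 0

Valid decompositions (|xy| ≤ p, |y| ≥ 1):
  • x='', y='a', z='abb'
  • x='a', y='a', z='bb'
  • x='', y='aa', z='bb'
  • x='aa', y='b', z='b'
  • x='a', y='ab', z='b'
  • x='', y='aab', z='b'

Total count: 6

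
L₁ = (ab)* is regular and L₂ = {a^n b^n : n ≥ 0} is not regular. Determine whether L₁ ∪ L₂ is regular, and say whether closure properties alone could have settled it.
No — L₁ ∪ L₂ is not regular.

Let U = (ab)* ∪ {a^n b^n}. If U were regular, then U ∩ aa*bb* would be regular (closure under intersection with a regular language). But (ab)* ∩ aa*bb* = {ab} and {a^n b^n} ∩ aa*bb* = {a^n b^n : n ≥ 1}, so U ∩ aa*bb* = {a^n b^n : n ≥ 1}, which is not regular. Hence U is not regular.

Note that the bare facts "L₁ regular, L₂ non-regular" do not settle the question by themselves: the closure of regular languages under ∪, ∩, complement and difference applies only when BOTH operands are regular. With a non-regular operand the result can come out regular or non-regular depending on the specific languages, so one has to work out L₁ ∪ L₂ for this particular pair, as above.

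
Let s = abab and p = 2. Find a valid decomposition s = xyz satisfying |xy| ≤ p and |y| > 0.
x = '', y = 'ab', z = 'ab'

For s = abab and p = 2, one valid decomposition is:
- x = '' (length 0)
- y = 'ab' (length 2)
- z = 'ab' (length 2)

Verification:
- xyz = '' + 'ab' + 'ab' = abab ✓
- |xy| = 2 ≤ 2 ✓
- |y| = 2 > 0 ✓

All pumping lemma constraints are satisfied.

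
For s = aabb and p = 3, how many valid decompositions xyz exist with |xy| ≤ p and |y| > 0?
6

For s = 'aabb' with pumping length p = 3:

Constraints: |xy| ≤ 3, |y| > 0

Valid decompositions (|xy| ≤ p, |y| ≥ 1):
  • x='', y='a', z='abb'
  • x='a', y='a', z='bb'
  • x='', y='aa', z='bb'
  • x='aa', y='b', z='b'
  • x='a', y='ab', z='b'
  • x='', y='aab', z='b'

Total count: 6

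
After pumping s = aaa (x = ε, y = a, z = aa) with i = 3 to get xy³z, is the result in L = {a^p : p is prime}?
Yes

xy³z = ε · aaa · aa = aaaaa.
aaaaa has length 5, which is prime, so it is in L.
(A single pumped string landing in L is not a contradiction by itself; a non-regularity proof needs some i for which xy^i z ∉ L, for every admissible decomposition.)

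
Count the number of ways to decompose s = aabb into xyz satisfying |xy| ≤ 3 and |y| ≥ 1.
6

For s = 'aabb' with pumping length p = 3:

Constraints: |xy| ≤ 3, |y| > 0

Valid decompositions (|xy| ≤ p, |y| ≥ 1):
  • x='', y='a', z='abb'
  • x='a', y='a', z='bb'
  • x='', y='aa', z='bb'
  • x='aa', y='b', z='b'
  • x='a', y='ab', z='b'
  • x='', y='aab', z='b'

Total count: 6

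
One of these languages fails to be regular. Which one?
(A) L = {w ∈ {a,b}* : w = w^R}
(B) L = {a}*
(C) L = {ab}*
(A) {w ∈ {a,b}* : w = w^R}

(A) L = {w ∈ {a,b}* : w = w^R} is NOT regular.

The pumping lemma can be used to prove this:
After pumping, the string is no longer symmetric

The other languages are regular because they can be recognized by finite automata.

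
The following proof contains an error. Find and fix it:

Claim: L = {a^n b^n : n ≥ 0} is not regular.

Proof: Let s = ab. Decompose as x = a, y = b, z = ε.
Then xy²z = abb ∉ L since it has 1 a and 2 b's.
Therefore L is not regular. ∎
Error: The string s = ab might be shorter than the pumping length p.

Correction: Choose s = a^p b^p to ensure |s| ≥ p. Also, the decomposition is wrong: with |xy| ≤ p, y cannot include b's when s starts with p a's.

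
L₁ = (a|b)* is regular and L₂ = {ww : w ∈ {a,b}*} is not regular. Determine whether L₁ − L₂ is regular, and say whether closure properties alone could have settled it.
No — L₁ − L₂ is not regular.

L₁ − L₂ is the complement of {ww} within {a,b}*. If it were regular, its complement {ww} would be regular as well (regular languages are closed under complement) — contradiction. So L₁ − L₂ is not regular.

Note that the bare facts "L₁ regular, L₂ non-regular" do not settle the question by themselves: the closure of regular languages under ∪, ∩, complement and difference applies only when BOTH operands are regular. With a non-regular operand the result can come out regular or non-regular depending on the specific languages, so one has to work out L₁ − L₂ for this particular pair, as above.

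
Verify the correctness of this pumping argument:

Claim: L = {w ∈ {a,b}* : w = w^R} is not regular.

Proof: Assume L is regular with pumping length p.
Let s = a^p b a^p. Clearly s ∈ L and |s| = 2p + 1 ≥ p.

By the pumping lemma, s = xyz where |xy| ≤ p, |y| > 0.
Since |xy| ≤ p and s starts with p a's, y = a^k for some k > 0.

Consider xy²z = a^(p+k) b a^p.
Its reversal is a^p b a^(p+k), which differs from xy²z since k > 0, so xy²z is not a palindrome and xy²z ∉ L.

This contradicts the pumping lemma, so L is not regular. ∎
The proof is correct.

This proof is valid because:
1. s = a^p b a^p is in L and is chosen in terms of p, so |s| ≥ p holds for every p
2. The decomposition analysis is correct: |xy| ≤ p forces y to lie inside the leading a's
3. The contradiction is valid: a^(p+k) b a^p has more a's before the b than after it, so it is not a palindrome
4. The conclusion follows logically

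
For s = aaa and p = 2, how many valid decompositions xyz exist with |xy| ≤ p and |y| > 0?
3

For s = 'aaa' with pumping length p = 2:

Constraints: |xy| ≤ 2, |y| > 0

Valid decompositions (|xy| ≤ p, |y| ≥ 1):
  • x='', y='a', z='aa'
  • x='a', y='a', z='a'
  • x='', y='aa', z='a'

Total count: 3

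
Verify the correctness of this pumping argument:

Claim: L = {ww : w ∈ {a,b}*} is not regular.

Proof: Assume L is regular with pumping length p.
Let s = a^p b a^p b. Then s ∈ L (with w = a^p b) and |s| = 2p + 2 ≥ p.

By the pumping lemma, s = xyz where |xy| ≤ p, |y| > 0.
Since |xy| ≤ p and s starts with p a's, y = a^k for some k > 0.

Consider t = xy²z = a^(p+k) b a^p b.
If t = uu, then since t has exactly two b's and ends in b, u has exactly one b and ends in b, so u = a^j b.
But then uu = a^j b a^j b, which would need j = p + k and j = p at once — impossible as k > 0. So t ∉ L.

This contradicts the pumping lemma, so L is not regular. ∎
The proof is correct.

This proof is valid because:
1. s = a^p b a^p b is in L and is chosen in terms of p, so |s| ≥ p holds for every p
2. The decomposition analysis is correct: |xy| ≤ p forces y to lie inside the leading a's
3. The contradiction is valid: the argument shows a^(p+k) b a^p b cannot be split into two equal halves
4. The conclusion follows logically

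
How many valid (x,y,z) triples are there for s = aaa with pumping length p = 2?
3

For s = 'aaa' with pumping length p = 2:

Constraints: |xy| ≤ 2, |y| > 0

Valid decompositions (|xy| ≤ p, |y| ≥ 1):
  • x='', y='a', z='aa'
  • x='a', y='a', z='a'
  • x='', y='aa', z='a'

Total count: 3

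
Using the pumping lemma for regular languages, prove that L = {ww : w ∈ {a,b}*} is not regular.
Assume for contradiction that L is regular, and let p ≥ 1 be the pumping length given by the pumping lemma.
Choose s = a^p b a^p b. Then s ∈ L (take w = a^p b) and |s| = 2p + 2 ≥ p.
By the pumping lemma, s = xyz for some x, y, z with |xy| ≤ p, |y| ≥ 1, and xy^i z ∈ L for every i ≥ 0.
Since |xy| ≤ p and the first p symbols of s are all a's, y = a^k for some k with 1 ≤ k ≤ p.

Take i = 2: t = xy²z = a^(p + k) b a^p b.
Suppose t = uu for some string u. The string t contains exactly two b's and ends in b, so u contains exactly one b and ends in b; hence u = a^j b for some j, and uu = a^j b a^j b. Comparing with t = a^(p + k) b a^p b forces j = p + k (first block) and j = p (second block), which is impossible since k ≥ 1. So t ∉ L.

This contradicts the pumping lemma, which requires xy^i z ∈ L for all i ≥ 0.
Hence L = {ww : w ∈ {a,b}*} is not regular. ∎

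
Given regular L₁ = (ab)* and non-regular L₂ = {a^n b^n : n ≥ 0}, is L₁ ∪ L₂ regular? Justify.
No — L₁ ∪ L₂ is not regular.

Let U = (ab)* ∪ {a^n b^n}. If U were regular, then U ∩ aa*bb* would be regular (closure under intersection with a regular language). But (ab)* ∩ aa*bb* = {ab} and {a^n b^n} ∩ aa*bb* = {a^n b^n : n ≥ 1}, so U ∩ aa*bb* = {a^n b^n : n ≥ 1}, which is not regular. Hence U is not regular.

Note that the bare facts "L₁ regular, L₂ non-regular" do not settle the question by themselves: the closure of regular languages under ∪, ∩, complement and difference applies only when BOTH operands are regular. With a non-regular operand the result can come out regular or non-regular depending on the specific languages, so one has to work out L₁ ∪ L₂ for this particular pair, as above.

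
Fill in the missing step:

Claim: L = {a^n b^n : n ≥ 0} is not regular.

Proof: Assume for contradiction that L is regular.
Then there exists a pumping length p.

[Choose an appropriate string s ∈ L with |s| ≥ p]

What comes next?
s = a^p b^p

This string is in L (has equal a's and b's) and has length 2p ≥ p.
Any decomposition xyz with |xy| ≤ p means y consists only of a's,
so pumping will unbalance the counts.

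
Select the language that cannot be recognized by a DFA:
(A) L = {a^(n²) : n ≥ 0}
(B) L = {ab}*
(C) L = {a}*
(A) {a^(n²) : n ≥ 0}

(A) L = {a^(n²) : n ≥ 0} is NOT regular.

The pumping lemma can be used to prove this:
After pumping, length is no longer a perfect square

The other languages are regular because they can be recognized by finite automata.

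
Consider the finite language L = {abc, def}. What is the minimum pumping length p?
p = 4

For a finite language L, the pumping lemma holds vacuously if p > max|s| for s ∈ L.

The longest string in L = {abc, def} has length 3.
If p = 4, then no string s ∈ L has |s| ≥ p, so the condition is vacuously true.

The minimum pumping length is p = 4.

Why no smaller p works: for any p ≤ 3, the longest string s ∈ L has |s| = 3 ≥ p, so it would
have to be pumpable; but pumping up (i = 2, 3, ...) produces ever longer strings, which cannot all lie in the
finite language L. So the pumping property fails for every p ≤ 3.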